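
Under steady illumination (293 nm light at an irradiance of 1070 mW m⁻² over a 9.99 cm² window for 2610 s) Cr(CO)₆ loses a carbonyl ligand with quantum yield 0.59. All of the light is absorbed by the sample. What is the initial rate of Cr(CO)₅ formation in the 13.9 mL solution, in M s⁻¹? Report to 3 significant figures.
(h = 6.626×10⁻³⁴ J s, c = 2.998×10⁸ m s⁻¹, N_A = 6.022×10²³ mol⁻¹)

Photon energy at 293 nm: hc/λ = (6.626×10⁻³⁴)(2.998×10⁸)/(293×10⁻⁹) = 6.780×10⁻¹⁹ J.
Energy delivered: (1070 mW m⁻²)(9.99×10⁻⁴ m²)(2610 s) = 2.790 J.
Photons incident: 2.790 / 6.780×10⁻¹⁹ = 4.115×10¹⁸, i.e. 4.115×10¹⁸/6.022×10²³ = 6.833×10⁻⁶ mol.
Product formed: 0.59 × 6.833×10⁻⁶ = 4.031×10⁻⁶ mol.
Rate: 4.031×10⁻⁶ mol / (2610 s × 0.0139 L) = 1.11×10⁻⁷ M s⁻¹.

1.11×10⁻⁷ M s⁻¹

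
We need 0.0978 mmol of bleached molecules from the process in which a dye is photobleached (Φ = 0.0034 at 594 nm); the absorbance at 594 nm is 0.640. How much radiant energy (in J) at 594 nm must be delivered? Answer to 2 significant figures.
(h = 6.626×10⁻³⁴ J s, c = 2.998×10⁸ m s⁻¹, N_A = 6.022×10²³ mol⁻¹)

7500 J

Product: 0.0978 mmol = 9.78×10⁻⁵ mol.
Photons that must be absorbed: 9.78×10⁻⁵ / 0.0034 = 0.02876 mol.
Fraction absorbed: 1 − 10^(−0.640) = 0.7709.
Incident photons needed: 0.02876 / 0.7709 = 0.03731 mol.
Photon energy: hc/λ = 3.344×10⁻¹⁹ J; per mole, 2.014×10⁵ J mol⁻¹.
Energy required: 0.03731 × 2.014×10⁵ = 7500 J.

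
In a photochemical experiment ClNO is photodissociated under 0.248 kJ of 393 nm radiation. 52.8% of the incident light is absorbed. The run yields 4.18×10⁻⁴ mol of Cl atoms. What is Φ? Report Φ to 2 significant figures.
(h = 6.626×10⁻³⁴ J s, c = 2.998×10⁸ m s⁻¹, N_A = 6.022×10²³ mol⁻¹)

Φ = 0.97

Photon energy at 393 nm: hc/λ = (6.626×10⁻³⁴)(2.998×10⁸)/(393×10⁻⁹) = 5.055×10⁻¹⁹ J.
Incident energy: 0.248 kJ = 248 J.
Photons incident: 248 / 5.055×10⁻¹⁹ = 4.906×10²⁰, i.e. 4.906×10²⁰/6.022×10²³ = 8.147×10⁻⁴ mol.
Photons absorbed: 0.528 × 8.147×10⁻⁴ = 4.302×10⁻⁴ mol.
Φ = 4.18×10⁻⁴ mol / 4.302×10⁻⁴ mol photons = 0.97.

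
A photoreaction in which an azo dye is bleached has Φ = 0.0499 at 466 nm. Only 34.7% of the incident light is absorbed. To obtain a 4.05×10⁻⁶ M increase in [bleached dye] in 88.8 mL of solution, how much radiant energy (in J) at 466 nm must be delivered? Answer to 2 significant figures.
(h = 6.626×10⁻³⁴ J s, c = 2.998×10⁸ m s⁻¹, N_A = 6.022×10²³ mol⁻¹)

Product: (4.05×10⁻⁶ M)(0.0888 L) = 3.596×10⁻⁷ mol.
Photons that must be absorbed: 3.596×10⁻⁷ / 0.0499 = 7.206×10⁻⁶ mol.
Incident photons needed: 7.206×10⁻⁶ / 0.347 = 2.077×10⁻⁵ mol.
Photon energy: hc/λ = 4.263×10⁻¹⁹ J; per mole, 2.567×10⁵ J mol⁻¹.
Energy required: 2.077×10⁻⁵ × 2.567×10⁵ = 5.3 J.

5.3 J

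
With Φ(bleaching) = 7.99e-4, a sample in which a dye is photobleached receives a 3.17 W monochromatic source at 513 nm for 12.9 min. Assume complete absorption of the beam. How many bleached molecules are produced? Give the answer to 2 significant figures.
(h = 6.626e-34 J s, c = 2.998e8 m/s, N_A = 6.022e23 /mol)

5.1e18 bleached molecules

Photon energy at 513 nm: hc/λ = (6.626e-34)(2.998e8)/(513e-9) = 3.872e-19 J.
Energy delivered: (3.17 W)(774 s) = 2454 J.
Photons incident: 2454 / 3.872e-19 = 6.338e21, i.e. 6.338e21/6.022e23 = 0.01052 mol.
Product: Φ × n_abs = 7.99e-4 × 0.01052 = 8.405e-6 mol.
As a count: 8.405e-6 × 6.022e23 = 5.1e18.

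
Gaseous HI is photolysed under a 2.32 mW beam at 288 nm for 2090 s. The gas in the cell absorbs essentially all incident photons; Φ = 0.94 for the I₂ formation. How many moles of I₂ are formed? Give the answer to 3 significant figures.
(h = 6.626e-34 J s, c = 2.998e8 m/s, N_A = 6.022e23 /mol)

Photon energy at 288 nm: hc/λ = (6.626e-34)(2.998e8)/(288e-9) = 6.897e-19 J.
Energy delivered: (2.32 mW)(2090 s) = 4.849 J.
Photons incident: 4.849 / 6.897e-19 = 7.031e18, i.e. 7.031e18/6.022e23 = 1.168e-5 mol.
Product: Φ × n_abs = 0.94 × 1.168e-5 = 1.098e-5 mol.

1.10e-5 mol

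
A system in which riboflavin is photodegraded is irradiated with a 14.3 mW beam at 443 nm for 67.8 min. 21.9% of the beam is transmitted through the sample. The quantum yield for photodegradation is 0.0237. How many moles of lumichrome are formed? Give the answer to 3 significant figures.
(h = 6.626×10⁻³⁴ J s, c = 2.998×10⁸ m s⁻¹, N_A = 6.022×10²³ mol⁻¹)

Photon energy at 443 nm: hc/λ = (6.626×10⁻³⁴)(2.998×10⁸)/(443×10⁻⁹) = 4.484×10⁻¹⁹ J.
Energy delivered: (14.3 mW)(4068 s) = 58.17 J.
Photons incident: 58.17 / 4.484×10⁻¹⁹ = 1.297×10²⁰, i.e. 1.297×10²⁰/6.022×10²³ = 2.154×10⁻⁴ mol.
Fraction absorbed: 1 − 21.9/100 = 0.7810.
Photons absorbed: 0.7810 × 2.154×10⁻⁴ = 1.682×10⁻⁴ mol.
Product: Φ × n_abs = 0.0237 × 1.682×10⁻⁴ = 3.986×10⁻⁶ mol.

3.99×10⁻⁶ mol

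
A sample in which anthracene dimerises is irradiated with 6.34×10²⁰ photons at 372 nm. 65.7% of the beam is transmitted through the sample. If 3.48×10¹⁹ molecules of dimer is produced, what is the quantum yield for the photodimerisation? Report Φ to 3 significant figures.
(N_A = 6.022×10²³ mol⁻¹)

Product: 3.48×10¹⁹ / 6.022×10²³ = 5.779×10⁻⁵ mol.
Moles of photons: 6.34×10²⁰ / 6.022×10²³ = 0.001053 mol.
Fraction absorbed: 1 − 65.7/100 = 0.3430.
Photons absorbed: 0.3430 × 0.001053 = 3.612×10⁻⁴ mol.
Φ = 5.779×10⁻⁵ mol / 3.612×10⁻⁴ mol photons = 0.160.

Φ = 0.160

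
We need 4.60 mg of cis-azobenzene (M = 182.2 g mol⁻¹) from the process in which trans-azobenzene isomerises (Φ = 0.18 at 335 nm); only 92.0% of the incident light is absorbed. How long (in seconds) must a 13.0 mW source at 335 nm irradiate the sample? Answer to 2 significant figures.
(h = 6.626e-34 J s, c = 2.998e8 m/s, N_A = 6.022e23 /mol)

Product: 4.60 mg / 182.2 g mol⁻¹ = 2.525e-5 mol.
Photons that must be absorbed: 2.525e-5 / 0.18 = 1.403e-4 mol.
Incident photons needed: 1.403e-4 / 0.920 = 1.525e-4 mol.
Photon energy: hc/λ = 5.930e-19 J; per mole, 3.571e5 J mol⁻¹.
Energy required: 1.525e-4 × 3.571e5 = 54.46 J.
Time: 54.46 J / 0.013 W = 4200 s.

t ≈ 4200 s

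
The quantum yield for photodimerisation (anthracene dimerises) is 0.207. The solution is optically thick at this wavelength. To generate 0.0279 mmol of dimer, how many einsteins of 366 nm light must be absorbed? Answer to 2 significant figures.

Product: 0.0279 mmol = 2.79e-5 mol.
Photons that must be absorbed: 2.79e-5 / 0.207 = 1.348e-4 mol.

1.3e-4 einstein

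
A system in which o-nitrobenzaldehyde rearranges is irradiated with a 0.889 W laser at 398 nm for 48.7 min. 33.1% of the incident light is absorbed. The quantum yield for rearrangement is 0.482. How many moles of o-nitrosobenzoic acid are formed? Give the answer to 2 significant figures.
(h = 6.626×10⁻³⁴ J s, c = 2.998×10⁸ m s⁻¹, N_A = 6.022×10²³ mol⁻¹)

0.0014 mol

Photon energy at 398 nm: hc/λ = (6.626×10⁻³⁴)(2.998×10⁸)/(398×10⁻⁹) = 4.991×10⁻¹⁹ J.
Energy delivered: (0.889 W)(2922 s) = 2598 J.
Photons incident: 2598 / 4.991×10⁻¹⁹ = 5.205×10²¹, i.e. 5.205×10²¹/6.022×10²³ = 0.008643 mol.
Photons absorbed: 0.331 × 0.008643 = 0.002861 mol.
Product: Φ × n_abs = 0.482 × 0.002861 = 0.001379 mol.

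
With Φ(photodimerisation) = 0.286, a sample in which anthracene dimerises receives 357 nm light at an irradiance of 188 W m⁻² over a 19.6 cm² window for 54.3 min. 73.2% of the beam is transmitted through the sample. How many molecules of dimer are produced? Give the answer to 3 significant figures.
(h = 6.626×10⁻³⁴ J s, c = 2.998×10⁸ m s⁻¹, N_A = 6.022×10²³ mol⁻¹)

1.65×10²⁰ molecules

Photon energy at 357 nm: hc/λ = (6.626×10⁻³⁴)(2.998×10⁸)/(357×10⁻⁹) = 5.564×10⁻¹⁹ J.
Energy delivered: (188 W m⁻²)(19.6×10⁻⁴ m²)(3258 s) = 1201 J.
Photons incident: 1201 / 5.564×10⁻¹⁹ = 2.159×10²¹, i.e. 2.159×10²¹/6.022×10²³ = 0.003585 mol.
Fraction absorbed: 1 − 73.2/100 = 0.2680.
Photons absorbed: 0.2680 × 0.003585 = 9.608×10⁻⁴ mol.
Product: Φ × n_abs = 0.286 × 9.608×10⁻⁴ = 2.748×10⁻⁴ mol.
As a count: 2.748×10⁻⁴ × 6.022×10²³ = 1.65×10²⁰.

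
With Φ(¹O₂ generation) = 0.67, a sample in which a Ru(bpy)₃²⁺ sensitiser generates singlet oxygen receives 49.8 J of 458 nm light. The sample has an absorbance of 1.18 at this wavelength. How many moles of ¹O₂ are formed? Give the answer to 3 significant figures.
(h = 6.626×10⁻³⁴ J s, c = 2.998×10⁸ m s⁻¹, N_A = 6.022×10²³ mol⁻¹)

Photon energy at 458 nm: hc/λ = (6.626×10⁻³⁴)(2.998×10⁸)/(458×10⁻⁹) = 4.337×10⁻¹⁹ J.
Photons incident: 49.8 / 4.337×10⁻¹⁹ = 1.148×10²⁰, i.e. 1.148×10²⁰/6.022×10²³ = 1.906×10⁻⁴ mol.
Fraction absorbed: 1 − 10^(−1.18) = 0.9339.
Photons absorbed: 0.9339 × 1.906×10⁻⁴ = 1.780×10⁻⁴ mol.
Product: Φ × n_abs = 0.67 × 1.780×10⁻⁴ = 1.193×10⁻⁴ mol.

1.19×10⁻⁴ mol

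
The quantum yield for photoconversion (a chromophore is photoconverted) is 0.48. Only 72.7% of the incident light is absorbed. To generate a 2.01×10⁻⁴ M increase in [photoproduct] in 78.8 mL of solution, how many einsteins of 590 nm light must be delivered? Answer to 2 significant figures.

Product: (2.01×10⁻⁴ M)(0.0788 L) = 1.584×10⁻⁵ mol.
Photons that must be absorbed: 1.584×10⁻⁵ / 0.48 = 3.300×10⁻⁵ mol.
Incident photons needed: 3.300×10⁻⁵ / 0.727 = 4.539×10⁻⁵ mol.

4.5×10⁻⁵ einstein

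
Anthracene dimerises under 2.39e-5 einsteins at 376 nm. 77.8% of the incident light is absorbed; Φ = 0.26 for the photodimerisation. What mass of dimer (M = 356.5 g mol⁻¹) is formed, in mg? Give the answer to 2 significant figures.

Photons absorbed: 0.778 × 2.39e-5 = 1.859e-5 mol.
Product: Φ × n_abs = 0.26 × 1.859e-5 = 4.833e-6 mol.
Mass: 4.833e-6 × 356.5 = 0.001723 g = 1.7 mg.

1.7 mg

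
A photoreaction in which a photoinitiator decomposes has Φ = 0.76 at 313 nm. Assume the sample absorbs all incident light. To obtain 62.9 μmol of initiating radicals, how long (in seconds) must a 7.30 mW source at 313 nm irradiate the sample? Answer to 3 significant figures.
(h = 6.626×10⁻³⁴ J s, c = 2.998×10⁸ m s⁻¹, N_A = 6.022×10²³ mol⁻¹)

t ≈ 4330 s

Product: 62.9 μmol = 6.29×10⁻⁵ mol.
Photons that must be absorbed: 6.29×10⁻⁵ / 0.76 = 8.276×10⁻⁵ mol.
Photon energy: hc/λ = 6.347×10⁻¹⁹ J; per mole, 3.822×10⁵ J mol⁻¹.
Energy required: 8.276×10⁻⁵ × 3.822×10⁵ = 31.63 J.
Time: 31.63 J / 0.0073 W = 4330 s.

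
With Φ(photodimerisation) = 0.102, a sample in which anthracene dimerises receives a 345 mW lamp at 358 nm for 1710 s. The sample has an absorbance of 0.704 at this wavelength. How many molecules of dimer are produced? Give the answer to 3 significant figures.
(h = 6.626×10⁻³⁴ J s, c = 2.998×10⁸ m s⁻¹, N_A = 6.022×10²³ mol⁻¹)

Photon energy at 358 nm: hc/λ = (6.626×10⁻³⁴)(2.998×10⁸)/(358×10⁻⁹) = 5.549×10⁻¹⁹ J.
Energy delivered: (345 mW)(1710 s) = 589.9 J.
Photons incident: 589.9 / 5.549×10⁻¹⁹ = 1.063×10²¹, i.e. 1.063×10²¹/6.022×10²³ = 0.001765 mol.
Fraction absorbed: 1 − 10^(−0.704) = 0.8023.
Photons absorbed: 0.8023 × 0.001765 = 0.001416 mol.
Product: Φ × n_abs = 0.102 × 0.001416 = 1.444×10⁻⁴ mol.
As a count: 1.444×10⁻⁴ × 6.022×10²³ = 8.70×10¹⁹.

8.70×10¹⁹ molecules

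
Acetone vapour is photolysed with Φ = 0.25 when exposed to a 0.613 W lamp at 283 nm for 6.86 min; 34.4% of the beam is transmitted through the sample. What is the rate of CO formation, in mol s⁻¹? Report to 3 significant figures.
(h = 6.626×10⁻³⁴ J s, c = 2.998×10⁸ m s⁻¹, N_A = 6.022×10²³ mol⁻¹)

2.38×10⁻⁷ mol s⁻¹

Photon energy at 283 nm: hc/λ = (6.626×10⁻³⁴)(2.998×10⁸)/(283×10⁻⁹) = 7.019×10⁻¹⁹ J.
Energy delivered: (0.613 W)(411.6 s) = 252.3 J.
Photons incident: 252.3 / 7.019×10⁻¹⁹ = 3.595×10²⁰, i.e. 3.595×10²⁰/6.022×10²³ = 5.970×10⁻⁴ mol.
Fraction absorbed: 1 − 34.4/100 = 0.6560.
Photons absorbed: 0.6560 × 5.970×10⁻⁴ = 3.916×10⁻⁴ mol.
Product formed: 0.25 × 3.916×10⁻⁴ = 9.790×10⁻⁵ mol.
Rate: 9.790×10⁻⁵ / 411.6 s = 2.38×10⁻⁷ mol s⁻¹.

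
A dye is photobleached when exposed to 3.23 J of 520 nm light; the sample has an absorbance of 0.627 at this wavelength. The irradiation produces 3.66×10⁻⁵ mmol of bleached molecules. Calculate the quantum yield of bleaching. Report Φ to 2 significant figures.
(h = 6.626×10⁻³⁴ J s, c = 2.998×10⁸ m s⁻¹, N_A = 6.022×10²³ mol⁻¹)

Product: 3.66×10⁻⁵ mmol = 3.66×10⁻⁸ mol.
Photon energy at 520 nm: hc/λ = (6.626×10⁻³⁴)(2.998×10⁸)/(520×10⁻⁹) = 3.820×10⁻¹⁹ J.
Photons incident: 3.23 / 3.820×10⁻¹⁹ = 8.455×10¹⁸, i.e. 8.455×10¹⁸/6.022×10²³ = 1.404×10⁻⁵ mol.
Fraction absorbed: 1 − 10^(−0.627) = 0.7640.
Photons absorbed: 0.7640 × 1.404×10⁻⁵ = 1.073×10⁻⁵ mol.
Φ = 3.66×10⁻⁸ mol / 1.073×10⁻⁵ mol photons = 0.0034.

Φ = 0.0034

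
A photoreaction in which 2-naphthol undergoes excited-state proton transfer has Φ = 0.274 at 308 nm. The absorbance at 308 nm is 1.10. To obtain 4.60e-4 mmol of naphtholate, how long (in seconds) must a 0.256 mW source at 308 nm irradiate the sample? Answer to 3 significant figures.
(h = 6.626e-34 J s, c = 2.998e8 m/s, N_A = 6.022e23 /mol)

Product: 4.60e-4 mmol = 4.60e-7 mol.
Photons that must be absorbed: 4.60e-7 / 0.274 = 1.679e-6 mol.
Fraction absorbed: 1 − 10^(−1.10) = 0.9206.
Incident photons needed: 1.679e-6 / 0.9206 = 1.824e-6 mol.
Photon energy: hc/λ = 6.450e-19 J; per mole, 3.884e5 J mol⁻¹.
Energy required: 1.824e-6 × 3.884e5 = 0.7084 J.
Time: 0.7084 J / 0.000256 W = 2770 s.

t ≈ 2770 s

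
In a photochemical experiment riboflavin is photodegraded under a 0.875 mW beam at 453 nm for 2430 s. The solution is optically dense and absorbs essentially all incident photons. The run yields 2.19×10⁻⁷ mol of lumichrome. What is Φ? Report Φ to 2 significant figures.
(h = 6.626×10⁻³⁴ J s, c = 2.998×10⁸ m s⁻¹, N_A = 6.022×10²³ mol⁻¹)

Φ = 0.027

Photon energy at 453 nm: hc/λ = (6.626×10⁻³⁴)(2.998×10⁸)/(453×10⁻⁹) = 4.385×10⁻¹⁹ J.
Energy delivered: (0.875 mW)(2430 s) = 2.126 J.
Photons incident: 2.126 / 4.385×10⁻¹⁹ = 4.848×10¹⁸, i.e. 4.848×10¹⁸/6.022×10²³ = 8.050×10⁻⁶ mol.
Φ = 2.19×10⁻⁷ mol / 8.050×10⁻⁶ mol photons = 0.027.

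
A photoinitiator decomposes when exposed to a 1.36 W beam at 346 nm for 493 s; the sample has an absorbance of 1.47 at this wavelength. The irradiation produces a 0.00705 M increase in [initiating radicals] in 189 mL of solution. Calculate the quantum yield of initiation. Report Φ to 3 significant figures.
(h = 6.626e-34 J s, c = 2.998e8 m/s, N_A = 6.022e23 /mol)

Φ = 0.711

Product: (0.00705 M)(0.189 L) = 0.001332 mol.
Photon energy at 346 nm: hc/λ = (6.626e-34)(2.998e8)/(346e-9) = 5.741e-19 J.
Energy delivered: (1.36 W)(493 s) = 670.5 J.
Photons incident: 670.5 / 5.741e-19 = 1.168e21, i.e. 1.168e21/6.022e23 = 0.001940 mol.
Fraction absorbed: 1 − 10^(−1.47) = 0.9661.
Photons absorbed: 0.9661 × 0.001940 = 0.001874 mol.
Φ = 0.001332 mol / 0.001874 mol photons = 0.711.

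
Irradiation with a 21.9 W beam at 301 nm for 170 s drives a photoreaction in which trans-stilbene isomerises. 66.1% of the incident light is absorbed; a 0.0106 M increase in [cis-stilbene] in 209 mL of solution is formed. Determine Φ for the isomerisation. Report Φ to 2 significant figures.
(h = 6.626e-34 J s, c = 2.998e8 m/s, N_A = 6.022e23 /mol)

Φ = 0.36

Product: (0.0106 M)(0.209 L) = 0.002215 mol.
Photon energy at 301 nm: hc/λ = (6.626e-34)(2.998e8)/(301e-9) = 6.600e-19 J.
Energy delivered: (21.9 W)(170 s) = 3723 J.
Photons incident: 3723 / 6.600e-19 = 5.641e21, i.e. 5.641e21/6.022e23 = 0.009367 mol.
Photons absorbed: 0.661 × 0.009367 = 0.006192 mol.
Φ = 0.002215 mol / 0.006192 mol photons = 0.36.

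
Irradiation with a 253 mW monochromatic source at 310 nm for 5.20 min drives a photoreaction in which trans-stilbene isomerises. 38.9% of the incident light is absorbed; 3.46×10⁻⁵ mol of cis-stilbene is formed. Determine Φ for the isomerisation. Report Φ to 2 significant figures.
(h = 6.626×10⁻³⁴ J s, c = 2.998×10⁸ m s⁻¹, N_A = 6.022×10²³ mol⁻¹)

Photon energy at 310 nm: hc/λ = (6.626×10⁻³⁴)(2.998×10⁸)/(310×10⁻⁹) = 6.408×10⁻¹⁹ J.
Energy delivered: (253 mW)(312 s) = 78.94 J.
Photons incident: 78.94 / 6.408×10⁻¹⁹ = 1.232×10²⁰, i.e. 1.232×10²⁰/6.022×10²³ = 2.046×10⁻⁴ mol.
Photons absorbed: 0.389 × 2.046×10⁻⁴ = 7.959×10⁻⁵ mol.
Φ = 3.46×10⁻⁵ mol / 7.959×10⁻⁵ mol photons = 0.43.

Φ = 0.43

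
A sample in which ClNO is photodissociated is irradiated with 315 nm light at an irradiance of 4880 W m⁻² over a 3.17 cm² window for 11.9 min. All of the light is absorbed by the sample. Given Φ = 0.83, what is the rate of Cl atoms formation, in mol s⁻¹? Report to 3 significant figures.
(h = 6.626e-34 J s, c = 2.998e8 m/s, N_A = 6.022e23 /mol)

3.38e-6 mol s⁻¹

Photon energy at 315 nm: hc/λ = (6.626e-34)(2.998e8)/(315e-9) = 6.306e-19 J.
Energy delivered: (4880 W m⁻²)(3.17e-4 m²)(714 s) = 1105 J.
Photons incident: 1105 / 6.306e-19 = 1.752e21, i.e. 1.752e21/6.022e23 = 0.002909 mol.
Product formed: 0.83 × 0.002909 = 0.002414 mol.
Rate: 0.002414 / 714 s = 3.38e-6 mol s⁻¹.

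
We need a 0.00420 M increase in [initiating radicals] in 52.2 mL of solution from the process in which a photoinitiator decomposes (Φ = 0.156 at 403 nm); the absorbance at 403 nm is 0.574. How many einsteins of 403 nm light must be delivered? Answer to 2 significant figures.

Product: (0.00420 M)(0.0522 L) = 2.192e-4 mol.
Photons that must be absorbed: 2.192e-4 / 0.156 = 0.001405 mol.
Fraction absorbed: 1 − 10^(−0.574) = 0.7333.
Incident photons needed: 0.001405 / 0.7333 = 0.001916 mol.

0.0019 einstein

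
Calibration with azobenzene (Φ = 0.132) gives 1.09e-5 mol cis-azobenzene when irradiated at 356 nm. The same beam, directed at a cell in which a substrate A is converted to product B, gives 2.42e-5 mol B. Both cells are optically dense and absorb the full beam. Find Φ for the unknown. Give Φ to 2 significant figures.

Photons absorbed by the actinometer: 1.09e-5 / 0.132 = 8.258e-5 mol.
Φ(unknown) = 2.42e-5 / 8.258e-5 = 0.29.

Φ = 0.29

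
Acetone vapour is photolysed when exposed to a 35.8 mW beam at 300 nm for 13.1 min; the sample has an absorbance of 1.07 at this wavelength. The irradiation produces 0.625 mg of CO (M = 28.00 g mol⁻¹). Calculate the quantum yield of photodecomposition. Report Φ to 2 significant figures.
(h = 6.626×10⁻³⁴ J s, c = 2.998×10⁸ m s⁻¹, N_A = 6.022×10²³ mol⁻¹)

Product: 0.625 mg / 28.00 g mol⁻¹ = 2.232×10⁻⁵ mol.
Photon energy at 300 nm: hc/λ = (6.626×10⁻³⁴)(2.998×10⁸)/(300×10⁻⁹) = 6.622×10⁻¹⁹ J.
Energy delivered: (35.8 mW)(786 s) = 28.14 J.
Photons incident: 28.14 / 6.622×10⁻¹⁹ = 4.249×10¹⁹, i.e. 4.249×10¹⁹/6.022×10²³ = 7.056×10⁻⁵ mol.
Fraction absorbed: 1 − 10^(−1.07) = 0.9149.
Photons absorbed: 0.9149 × 7.056×10⁻⁵ = 6.456×10⁻⁵ mol.
Φ = 2.232×10⁻⁵ mol / 6.456×10⁻⁵ mol photons = 0.35.

Φ = 0.35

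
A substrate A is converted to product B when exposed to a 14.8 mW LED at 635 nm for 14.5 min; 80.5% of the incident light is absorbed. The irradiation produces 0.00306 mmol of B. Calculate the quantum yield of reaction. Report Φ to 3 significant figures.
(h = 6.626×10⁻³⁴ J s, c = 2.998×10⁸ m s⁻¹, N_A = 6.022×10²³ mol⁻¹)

Φ = 0.0556

Product: 0.00306 mmol = 3.06×10⁻⁶ mol.
Photon energy at 635 nm: hc/λ = (6.626×10⁻³⁴)(2.998×10⁸)/(635×10⁻⁹) = 3.128×10⁻¹⁹ J.
Energy delivered: (14.8 mW)(870 s) = 12.88 J.
Photons incident: 12.88 / 3.128×10⁻¹⁹ = 4.118×10¹⁹, i.e. 4.118×10¹⁹/6.022×10²³ = 6.838×10⁻⁵ mol.
Photons absorbed: 0.805 × 6.838×10⁻⁵ = 5.505×10⁻⁵ mol.
Φ = 3.06×10⁻⁶ mol / 5.505×10⁻⁵ mol photons = 0.0556.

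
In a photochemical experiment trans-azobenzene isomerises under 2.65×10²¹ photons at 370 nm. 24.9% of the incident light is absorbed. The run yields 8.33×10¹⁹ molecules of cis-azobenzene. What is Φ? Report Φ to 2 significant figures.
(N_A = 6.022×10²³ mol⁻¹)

Φ = 0.13

Product: 8.33×10¹⁹ / 6.022×10²³ = 1.383×10⁻⁴ mol.
Moles of photons: 2.65×10²¹ / 6.022×10²³ = 0.004401 mol.
Photons absorbed: 0.249 × 0.004401 = 0.001096 mol.
Φ = 1.383×10⁻⁴ mol / 0.001096 mol photons = 0.13.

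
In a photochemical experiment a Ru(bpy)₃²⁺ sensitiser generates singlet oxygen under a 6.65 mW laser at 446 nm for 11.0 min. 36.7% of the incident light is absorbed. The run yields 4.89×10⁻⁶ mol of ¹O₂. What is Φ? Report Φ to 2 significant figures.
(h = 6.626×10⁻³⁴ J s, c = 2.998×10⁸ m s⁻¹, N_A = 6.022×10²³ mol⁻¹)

Photon energy at 446 nm: hc/λ = (6.626×10⁻³⁴)(2.998×10⁸)/(446×10⁻⁹) = 4.454×10⁻¹⁹ J.
Energy delivered: (6.65 mW)(660 s) = 4.389 J.
Photons incident: 4.389 / 4.454×10⁻¹⁹ = 9.854×10¹⁸, i.e. 9.854×10¹⁸/6.022×10²³ = 1.636×10⁻⁵ mol.
Photons absorbed: 0.367 × 1.636×10⁻⁵ = 6.004×10⁻⁶ mol.
Φ = 4.89×10⁻⁶ mol / 6.004×10⁻⁶ mol photons = 0.81.

Φ = 0.81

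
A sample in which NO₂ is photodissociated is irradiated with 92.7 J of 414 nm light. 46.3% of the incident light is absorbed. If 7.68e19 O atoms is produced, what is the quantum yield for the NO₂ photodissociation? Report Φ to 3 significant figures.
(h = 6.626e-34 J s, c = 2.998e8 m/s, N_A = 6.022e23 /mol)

Product: 7.68e19 / 6.022e23 = 1.275e-4 mol.
Photon energy at 414 nm: hc/λ = (6.626e-34)(2.998e8)/(414e-9) = 4.798e-19 J.
Photons incident: 92.7 / 4.798e-19 = 1.932e20, i.e. 1.932e20/6.022e23 = 3.208e-4 mol.
Photons absorbed: 0.463 × 3.208e-4 = 1.485e-4 mol.
Φ = 1.275e-4 mol / 1.485e-4 mol photons = 0.859.

Φ = 0.859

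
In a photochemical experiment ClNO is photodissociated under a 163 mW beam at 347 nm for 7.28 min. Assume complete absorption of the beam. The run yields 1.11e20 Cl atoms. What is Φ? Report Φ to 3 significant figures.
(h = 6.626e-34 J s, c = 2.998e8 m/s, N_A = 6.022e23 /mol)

Φ = 0.892

Product: 1.11e20 / 6.022e23 = 1.843e-4 mol.
Photon energy at 347 nm: hc/λ = (6.626e-34)(2.998e8)/(347e-9) = 5.725e-19 J.
Energy delivered: (163 mW)(436.8 s) = 71.20 J.
Photons incident: 71.20 / 5.725e-19 = 1.244e20, i.e. 1.244e20/6.022e23 = 2.066e-4 mol.
Φ = 1.843e-4 mol / 2.066e-4 mol photons = 0.892.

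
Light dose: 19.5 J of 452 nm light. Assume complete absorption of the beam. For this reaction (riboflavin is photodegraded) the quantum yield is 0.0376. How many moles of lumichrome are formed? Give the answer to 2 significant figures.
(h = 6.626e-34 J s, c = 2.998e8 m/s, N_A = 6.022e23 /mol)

Photon energy at 452 nm: hc/λ = (6.626e-34)(2.998e8)/(452e-9) = 4.395e-19 J.
Photons incident: 19.5 / 4.395e-19 = 4.437e19, i.e. 4.437e19/6.022e23 = 7.368e-5 mol.
Product: Φ × n_abs = 0.0376 × 7.368e-5 = 2.770e-6 mol.

2.8e-6 mol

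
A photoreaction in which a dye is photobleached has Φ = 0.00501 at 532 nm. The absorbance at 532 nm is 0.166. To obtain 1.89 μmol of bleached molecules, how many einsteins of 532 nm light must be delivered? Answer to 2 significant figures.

0.0012 einstein

Product: 1.89 μmol = 1.89×10⁻⁶ mol.
Photons that must be absorbed: 1.89×10⁻⁶ / 0.00501 = 3.772×10⁻⁴ mol.
Fraction absorbed: 1 − 10^(−0.166) = 0.3177.
Incident photons needed: 3.772×10⁻⁴ / 0.3177 = 0.001187 mol.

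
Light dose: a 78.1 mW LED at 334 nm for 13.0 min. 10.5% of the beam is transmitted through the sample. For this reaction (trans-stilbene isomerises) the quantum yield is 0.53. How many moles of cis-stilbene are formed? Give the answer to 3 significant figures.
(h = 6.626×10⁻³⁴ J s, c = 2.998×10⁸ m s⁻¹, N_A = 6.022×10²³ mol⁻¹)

8.07×10⁻⁵ mol

Photon energy at 334 nm: hc/λ = (6.626×10⁻³⁴)(2.998×10⁸)/(334×10⁻⁹) = 5.948×10⁻¹⁹ J.
Energy delivered: (78.1 mW)(780 s) = 60.92 J.
Photons incident: 60.92 / 5.948×10⁻¹⁹ = 1.024×10²⁰, i.e. 1.024×10²⁰/6.022×10²³ = 1.700×10⁻⁴ mol.
Fraction absorbed: 1 − 10.5/100 = 0.8950.
Photons absorbed: 0.8950 × 1.700×10⁻⁴ = 1.522×10⁻⁴ mol.
Product: Φ × n_abs = 0.53 × 1.522×10⁻⁴ = 8.067×10⁻⁵ mol.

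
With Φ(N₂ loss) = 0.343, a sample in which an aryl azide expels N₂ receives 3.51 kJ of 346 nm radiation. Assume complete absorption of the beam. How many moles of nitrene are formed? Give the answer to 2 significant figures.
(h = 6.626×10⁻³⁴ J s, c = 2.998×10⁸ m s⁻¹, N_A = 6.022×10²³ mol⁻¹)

Photon energy at 346 nm: hc/λ = (6.626×10⁻³⁴)(2.998×10⁸)/(346×10⁻⁹) = 5.741×10⁻¹⁹ J.
Incident energy: 3.51 kJ = 3510 J.
Photons incident: 3510 / 5.741×10⁻¹⁹ = 6.114×10²¹, i.e. 6.114×10²¹/6.022×10²³ = 0.01015 mol.
Product: Φ × n_abs = 0.343 × 0.01015 = 0.003481 mol.

0.0035 mol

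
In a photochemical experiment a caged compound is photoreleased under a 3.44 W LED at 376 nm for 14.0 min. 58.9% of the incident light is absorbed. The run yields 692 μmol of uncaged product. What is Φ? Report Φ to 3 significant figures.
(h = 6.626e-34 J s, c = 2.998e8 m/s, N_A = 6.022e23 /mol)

Product: 692 μmol = 6.92e-4 mol.
Photon energy at 376 nm: hc/λ = (6.626e-34)(2.998e8)/(376e-9) = 5.283e-19 J.
Energy delivered: (3.44 W)(840 s) = 2890 J.
Photons incident: 2890 / 5.283e-19 = 5.470e21, i.e. 5.470e21/6.022e23 = 0.009083 mol.
Photons absorbed: 0.589 × 0.009083 = 0.005350 mol.
Φ = 6.92e-4 mol / 0.005350 mol photons = 0.129.

Φ = 0.129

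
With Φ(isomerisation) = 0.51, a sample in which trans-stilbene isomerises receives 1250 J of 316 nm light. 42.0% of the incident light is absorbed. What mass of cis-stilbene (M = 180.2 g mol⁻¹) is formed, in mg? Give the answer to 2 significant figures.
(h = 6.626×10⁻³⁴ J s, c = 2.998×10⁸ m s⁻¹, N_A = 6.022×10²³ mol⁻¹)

130 mg

Photon energy at 316 nm: hc/λ = (6.626×10⁻³⁴)(2.998×10⁸)/(316×10⁻⁹) = 6.286×10⁻¹⁹ J.
Photons incident: 1250 / 6.286×10⁻¹⁹ = 1.989×10²¹, i.e. 1.989×10²¹/6.022×10²³ = 0.003303 mol.
Photons absorbed: 0.420 × 0.003303 = 0.001387 mol.
Product: Φ × n_abs = 0.51 × 0.001387 = 7.074×10⁻⁴ mol.
Mass: 7.074×10⁻⁴ × 180.2 = 0.1275 g = 130 mg.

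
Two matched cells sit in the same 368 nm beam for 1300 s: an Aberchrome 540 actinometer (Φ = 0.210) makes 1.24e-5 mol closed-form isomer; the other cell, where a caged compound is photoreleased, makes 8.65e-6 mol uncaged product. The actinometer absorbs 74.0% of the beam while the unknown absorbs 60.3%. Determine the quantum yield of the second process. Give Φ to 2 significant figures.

Φ = 0.18

Photons absorbed by the actinometer: 1.24e-5 / 0.210 = 5.905e-5 mol.
Incident flux: 5.905e-5 / 0.740 = 7.980e-5 einstein.
Absorbed by unknown: 0.603 × 7.980e-5 = 4.812e-5 mol.
Φ(unknown) = 8.65e-6 / 4.812e-5 = 0.18.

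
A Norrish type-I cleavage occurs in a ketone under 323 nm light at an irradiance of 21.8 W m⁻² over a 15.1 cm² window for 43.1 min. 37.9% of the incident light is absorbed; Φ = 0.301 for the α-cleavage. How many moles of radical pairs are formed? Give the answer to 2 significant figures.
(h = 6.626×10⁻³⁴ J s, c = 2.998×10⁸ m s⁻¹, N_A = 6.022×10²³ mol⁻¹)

2.6×10⁻⁵ mol

Photon energy at 323 nm: hc/λ = (6.626×10⁻³⁴)(2.998×10⁸)/(323×10⁻⁹) = 6.150×10⁻¹⁹ J.
Energy delivered: (21.8 W m⁻²)(15.1×10⁻⁴ m²)(2586 s) = 85.13 J.
Photons incident: 85.13 / 6.150×10⁻¹⁹ = 1.384×10²⁰, i.e. 1.384×10²⁰/6.022×10²³ = 2.298×10⁻⁴ mol.
Photons absorbed: 0.379 × 2.298×10⁻⁴ = 8.709×10⁻⁵ mol.
Product: Φ × n_abs = 0.301 × 8.709×10⁻⁵ = 2.621×10⁻⁵ mol.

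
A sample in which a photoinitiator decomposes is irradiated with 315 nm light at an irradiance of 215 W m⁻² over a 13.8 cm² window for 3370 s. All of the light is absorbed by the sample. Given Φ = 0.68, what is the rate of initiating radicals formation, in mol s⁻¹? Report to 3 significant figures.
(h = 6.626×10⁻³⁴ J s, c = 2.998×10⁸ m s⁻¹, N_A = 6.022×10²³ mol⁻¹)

5.31×10⁻⁷ mol s⁻¹

Photon energy at 315 nm: hc/λ = (6.626×10⁻³⁴)(2.998×10⁸)/(315×10⁻⁹) = 6.306×10⁻¹⁹ J.
Energy delivered: (215 W m⁻²)(13.8×10⁻⁴ m²)(3370 s) = 999.9 J.
Photons incident: 999.9 / 6.306×10⁻¹⁹ = 1.586×10²¹, i.e. 1.586×10²¹/6.022×10²³ = 0.002634 mol.
Product formed: 0.68 × 0.002634 = 0.001791 mol.
Rate: 0.001791 / 3370 s = 5.31×10⁻⁷ mol s⁻¹.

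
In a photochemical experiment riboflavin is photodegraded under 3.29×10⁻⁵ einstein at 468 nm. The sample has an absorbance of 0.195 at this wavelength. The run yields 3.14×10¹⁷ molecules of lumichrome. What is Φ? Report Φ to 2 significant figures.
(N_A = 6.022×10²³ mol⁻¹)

Product: 3.14×10¹⁷ / 6.022×10²³ = 5.214×10⁻⁷ mol.
Fraction absorbed: 1 − 10^(−0.195) = 0.3617.
Photons absorbed: 0.3617 × 3.29×10⁻⁵ = 1.190×10⁻⁵ mol.
Φ = 5.214×10⁻⁷ mol / 1.190×10⁻⁵ mol photons = 0.044.

Φ = 0.044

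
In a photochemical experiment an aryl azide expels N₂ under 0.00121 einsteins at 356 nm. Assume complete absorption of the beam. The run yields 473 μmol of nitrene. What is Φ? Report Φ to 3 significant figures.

Φ = 0.391

Product: 473 μmol = 4.73×10⁻⁴ mol.
Φ = 4.73×10⁻⁴ mol / 0.00121 mol photons = 0.391.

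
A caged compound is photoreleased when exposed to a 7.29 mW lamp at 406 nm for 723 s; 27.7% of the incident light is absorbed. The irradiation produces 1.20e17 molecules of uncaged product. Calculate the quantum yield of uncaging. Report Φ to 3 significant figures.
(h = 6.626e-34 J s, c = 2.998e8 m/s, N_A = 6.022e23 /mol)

Φ = 0.0402

Product: 1.20e17 / 6.022e23 = 1.993e-7 mol.
Photon energy at 406 nm: hc/λ = (6.626e-34)(2.998e8)/(406e-9) = 4.893e-19 J.
Energy delivered: (7.29 mW)(723 s) = 5.271 J.
Photons incident: 5.271 / 4.893e-19 = 1.077e19, i.e. 1.077e19/6.022e23 = 1.788e-5 mol.
Photons absorbed: 0.277 × 1.788e-5 = 4.953e-6 mol.
Φ = 1.993e-7 mol / 4.953e-6 mol photons = 0.0402.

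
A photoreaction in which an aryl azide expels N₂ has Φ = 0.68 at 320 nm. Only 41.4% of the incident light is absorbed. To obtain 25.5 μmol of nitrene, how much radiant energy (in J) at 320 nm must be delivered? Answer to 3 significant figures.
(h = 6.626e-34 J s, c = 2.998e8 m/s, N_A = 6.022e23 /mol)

Product: 25.5 μmol = 2.55e-5 mol.
Photons that must be absorbed: 2.55e-5 / 0.68 = 3.750e-5 mol.
Incident photons needed: 3.750e-5 / 0.414 = 9.058e-5 mol.
Photon energy: hc/λ = 6.208e-19 J; per mole, 3.738e5 J mol⁻¹.
Energy required: 9.058e-5 × 3.738e5 = 33.9 J.

33.9 J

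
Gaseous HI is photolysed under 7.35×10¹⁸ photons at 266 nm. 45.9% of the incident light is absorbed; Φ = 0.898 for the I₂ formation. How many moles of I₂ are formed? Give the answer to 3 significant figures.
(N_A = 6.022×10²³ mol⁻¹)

Moles of photons: 7.35×10¹⁸ / 6.022×10²³ = 1.221×10⁻⁵ mol.
Photons absorbed: 0.459 × 1.221×10⁻⁵ = 5.604×10⁻⁶ mol.
Product: Φ × n_abs = 0.898 × 5.604×10⁻⁶ = 5.032×10⁻⁶ mol.

5.03×10⁻⁶ mol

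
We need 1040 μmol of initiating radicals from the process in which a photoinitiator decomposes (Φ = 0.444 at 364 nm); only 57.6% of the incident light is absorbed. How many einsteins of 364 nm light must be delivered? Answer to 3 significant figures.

0.00407 einstein

Product: 1040 μmol = 0.00104 mol.
Photons that must be absorbed: 0.00104 / 0.444 = 0.002342 mol.
Incident photons needed: 0.002342 / 0.576 = 0.004066 mol.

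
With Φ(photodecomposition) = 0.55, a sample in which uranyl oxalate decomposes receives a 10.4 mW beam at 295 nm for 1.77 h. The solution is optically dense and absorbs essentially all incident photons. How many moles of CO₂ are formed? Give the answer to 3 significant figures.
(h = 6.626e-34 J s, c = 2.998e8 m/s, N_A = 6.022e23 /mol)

8.99e-5 mol

Photon energy at 295 nm: hc/λ = (6.626e-34)(2.998e8)/(295e-9) = 6.734e-19 J.
Energy delivered: (10.4 mW)(6372 s) = 66.27 J.
Photons incident: 66.27 / 6.734e-19 = 9.841e19, i.e. 9.841e19/6.022e23 = 1.634e-4 mol.
Product: Φ × n_abs = 0.55 × 1.634e-4 = 8.987e-5 mol.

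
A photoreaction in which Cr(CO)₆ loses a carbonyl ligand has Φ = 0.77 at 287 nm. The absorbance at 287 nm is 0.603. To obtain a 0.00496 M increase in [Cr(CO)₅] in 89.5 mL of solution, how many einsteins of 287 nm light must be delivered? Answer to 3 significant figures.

Product: (0.00496 M)(0.0895 L) = 4.439×10⁻⁴ mol.
Photons that must be absorbed: 4.439×10⁻⁴ / 0.77 = 5.765×10⁻⁴ mol.
Fraction absorbed: 1 − 10^(−0.603) = 0.7505.
Incident photons needed: 5.765×10⁻⁴ / 0.7505 = 7.682×10⁻⁴ mol.

7.68×10⁻⁴ einstein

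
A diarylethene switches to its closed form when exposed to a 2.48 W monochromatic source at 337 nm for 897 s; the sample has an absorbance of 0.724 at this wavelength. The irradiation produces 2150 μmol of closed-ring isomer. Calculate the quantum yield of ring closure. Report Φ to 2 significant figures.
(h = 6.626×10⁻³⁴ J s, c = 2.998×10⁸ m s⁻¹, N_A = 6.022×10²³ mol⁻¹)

Product: 2150 μmol = 0.00215 mol.
Photon energy at 337 nm: hc/λ = (6.626×10⁻³⁴)(2.998×10⁸)/(337×10⁻⁹) = 5.895×10⁻¹⁹ J.
Energy delivered: (2.48 W)(897 s) = 2225 J.
Photons incident: 2225 / 5.895×10⁻¹⁹ = 3.774×10²¹, i.e. 3.774×10²¹/6.022×10²³ = 0.006267 mol.
Fraction absorbed: 1 − 10^(−0.724) = 0.8112.
Photons absorbed: 0.8112 × 0.006267 = 0.005084 mol.
Φ = 0.00215 mol / 0.005084 mol photons = 0.42.

Φ = 0.42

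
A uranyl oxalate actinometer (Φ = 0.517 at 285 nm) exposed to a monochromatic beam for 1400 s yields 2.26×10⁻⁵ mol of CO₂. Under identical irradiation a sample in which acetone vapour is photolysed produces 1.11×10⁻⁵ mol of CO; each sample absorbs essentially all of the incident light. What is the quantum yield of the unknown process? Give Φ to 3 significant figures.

Photons absorbed by the actinometer: 2.26×10⁻⁵ / 0.517 = 4.371×10⁻⁵ mol.
Φ(unknown) = 1.11×10⁻⁵ / 4.371×10⁻⁵ = 0.254.

Φ = 0.254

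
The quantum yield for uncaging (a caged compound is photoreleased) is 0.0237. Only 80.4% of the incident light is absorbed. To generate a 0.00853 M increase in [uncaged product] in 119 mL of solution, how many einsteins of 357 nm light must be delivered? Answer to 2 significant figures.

0.053 einstein

Product: (0.00853 M)(0.119 L) = 0.001015 mol.
Photons that must be absorbed: 0.001015 / 0.0237 = 0.04283 mol.
Incident photons needed: 0.04283 / 0.804 = 0.05327 mol.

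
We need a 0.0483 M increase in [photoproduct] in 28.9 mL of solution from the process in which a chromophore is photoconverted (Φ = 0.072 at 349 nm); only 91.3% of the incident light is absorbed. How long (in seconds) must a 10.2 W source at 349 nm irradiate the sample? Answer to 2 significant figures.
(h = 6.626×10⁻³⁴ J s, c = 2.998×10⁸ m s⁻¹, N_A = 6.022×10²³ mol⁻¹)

Product: (0.0483 M)(0.0289 L) = 0.001396 mol.
Photons that must be absorbed: 0.001396 / 0.072 = 0.01939 mol.
Incident photons needed: 0.01939 / 0.913 = 0.02124 mol.
Photon energy: hc/λ = 5.692×10⁻¹⁹ J; per mole, 3.428×10⁵ J mol⁻¹.
Energy required: 0.02124 × 3.428×10⁵ = 7281 J.
Time: 7281 J / 10.2 W = 710 s.

t ≈ 710 s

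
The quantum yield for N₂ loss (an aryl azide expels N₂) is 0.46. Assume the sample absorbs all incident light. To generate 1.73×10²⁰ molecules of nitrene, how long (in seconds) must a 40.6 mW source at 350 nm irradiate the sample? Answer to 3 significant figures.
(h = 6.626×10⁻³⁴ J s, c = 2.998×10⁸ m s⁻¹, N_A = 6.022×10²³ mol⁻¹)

t ≈ 5260 s

Product: 1.73×10²⁰ / 6.022×10²³ = 2.873×10⁻⁴ mol.
Photons that must be absorbed: 2.873×10⁻⁴ / 0.46 = 6.246×10⁻⁴ mol.
Photon energy: hc/λ = 5.676×10⁻¹⁹ J; per mole, 3.418×10⁵ J mol⁻¹.
Energy required: 6.246×10⁻⁴ × 3.418×10⁵ = 213.5 J.
Time: 213.5 J / 0.0406 W = 5260 s.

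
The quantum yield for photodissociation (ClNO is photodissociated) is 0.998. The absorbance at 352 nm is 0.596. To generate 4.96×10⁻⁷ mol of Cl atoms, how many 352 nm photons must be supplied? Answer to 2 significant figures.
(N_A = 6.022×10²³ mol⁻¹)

Photons that must be absorbed: 4.96×10⁻⁷ / 0.998 = 4.970×10⁻⁷ mol.
Fraction absorbed: 1 − 10^(−0.596) = 0.7465.
Incident photons needed: 4.970×10⁻⁷ / 0.7465 = 6.658×10⁻⁷ mol.
Photon count: 6.658×10⁻⁷ × 6.022×10²³ = 4.0×10¹⁷.

4.0×10¹⁷ photons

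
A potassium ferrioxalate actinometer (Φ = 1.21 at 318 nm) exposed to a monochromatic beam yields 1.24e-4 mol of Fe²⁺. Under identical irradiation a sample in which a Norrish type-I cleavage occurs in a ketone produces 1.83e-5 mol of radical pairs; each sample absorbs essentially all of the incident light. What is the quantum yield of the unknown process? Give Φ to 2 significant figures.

Photons absorbed by the actinometer: 1.24e-4 / 1.21 = 1.025e-4 mol.
Φ(unknown) = 1.83e-5 / 1.025e-4 = 0.18.

Φ = 0.18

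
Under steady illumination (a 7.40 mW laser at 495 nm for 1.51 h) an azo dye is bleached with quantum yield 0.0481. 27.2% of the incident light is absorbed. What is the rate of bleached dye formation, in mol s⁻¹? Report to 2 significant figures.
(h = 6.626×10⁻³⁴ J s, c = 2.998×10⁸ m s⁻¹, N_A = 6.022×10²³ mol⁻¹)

Photon energy at 495 nm: hc/λ = (6.626×10⁻³⁴)(2.998×10⁸)/(495×10⁻⁹) = 4.013×10⁻¹⁹ J.
Energy delivered: (7.40 mW)(5436 s) = 40.23 J.
Photons incident: 40.23 / 4.013×10⁻¹⁹ = 1.002×10²⁰, i.e. 1.002×10²⁰/6.022×10²³ = 1.664×10⁻⁴ mol.
Photons absorbed: 0.272 × 1.664×10⁻⁴ = 4.526×10⁻⁵ mol.
Product formed: 0.0481 × 4.526×10⁻⁵ = 2.177×10⁻⁶ mol.
Rate: 2.177×10⁻⁶ / 5436 s = 4.0×10⁻¹⁰ mol s⁻¹.

4.0×10⁻¹⁰ mol s⁻¹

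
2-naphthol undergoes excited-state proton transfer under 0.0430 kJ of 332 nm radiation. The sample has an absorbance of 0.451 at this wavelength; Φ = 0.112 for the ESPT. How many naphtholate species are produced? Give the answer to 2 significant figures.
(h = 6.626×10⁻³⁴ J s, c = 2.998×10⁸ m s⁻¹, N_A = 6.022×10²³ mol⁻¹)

5.2×10¹⁸ species

Photon energy at 332 nm: hc/λ = (6.626×10⁻³⁴)(2.998×10⁸)/(332×10⁻⁹) = 5.983×10⁻¹⁹ J.
Incident energy: 0.0430 kJ = 43.0 J.
Photons incident: 43.0 / 5.983×10⁻¹⁹ = 7.187×10¹⁹, i.e. 7.187×10¹⁹/6.022×10²³ = 1.193×10⁻⁴ mol.
Fraction absorbed: 1 − 10^(−0.451) = 0.6460.
Photons absorbed: 0.6460 × 1.193×10⁻⁴ = 7.707×10⁻⁵ mol.
Product: Φ × n_abs = 0.112 × 7.707×10⁻⁵ = 8.632×10⁻⁶ mol.
As a count: 8.632×10⁻⁶ × 6.022×10²³ = 5.2×10¹⁸.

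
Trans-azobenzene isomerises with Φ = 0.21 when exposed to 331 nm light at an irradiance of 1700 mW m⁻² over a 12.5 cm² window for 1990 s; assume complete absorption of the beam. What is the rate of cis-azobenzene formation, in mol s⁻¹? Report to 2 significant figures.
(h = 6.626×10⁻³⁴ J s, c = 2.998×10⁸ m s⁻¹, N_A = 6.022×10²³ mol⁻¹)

Photon energy at 331 nm: hc/λ = (6.626×10⁻³⁴)(2.998×10⁸)/(331×10⁻⁹) = 6.001×10⁻¹⁹ J.
Energy delivered: (1700 mW m⁻²)(12.5×10⁻⁴ m²)(1990 s) = 4.229 J.
Photons incident: 4.229 / 6.001×10⁻¹⁹ = 7.047×10¹⁸, i.e. 7.047×10¹⁸/6.022×10²³ = 1.170×10⁻⁵ mol.
Product formed: 0.21 × 1.170×10⁻⁵ = 2.457×10⁻⁶ mol.
Rate: 2.457×10⁻⁶ / 1990 s = 1.2×10⁻⁹ mol s⁻¹.

1.2×10⁻⁹ mol s⁻¹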